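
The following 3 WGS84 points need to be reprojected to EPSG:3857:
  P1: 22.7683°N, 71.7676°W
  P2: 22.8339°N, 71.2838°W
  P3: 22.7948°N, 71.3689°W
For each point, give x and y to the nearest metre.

P1: x -7989133 m, y 2604022 m; P2: x -7935276 m, y 2611944 m; P3: x -7944750 m, y 2607222 m

Web Mercator: x = R·λ, y = R·ln tan(π/4+φ/2), R = 6378137 m.
P1 (22.7683°, -71.7676°) → (-7989132.687, 2604022.387) m.
P2 (22.8339°, -71.2838°) → (-7935276.318, 2611943.973) m.
P3 (22.7948°, -71.3689°) → (-7944749.606, 2607221.959) m.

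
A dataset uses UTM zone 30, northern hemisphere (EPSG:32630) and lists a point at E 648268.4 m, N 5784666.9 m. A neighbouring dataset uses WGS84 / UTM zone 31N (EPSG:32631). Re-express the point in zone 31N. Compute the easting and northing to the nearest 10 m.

UTM 30N → geographic: φ = 52.19249974°, λ = -0.83079980°.
UTM 31N (λ₀ = 3°) forward: E = 238191.461 m, N = 5789368.412 m.

E 238190 m, N 5789370 m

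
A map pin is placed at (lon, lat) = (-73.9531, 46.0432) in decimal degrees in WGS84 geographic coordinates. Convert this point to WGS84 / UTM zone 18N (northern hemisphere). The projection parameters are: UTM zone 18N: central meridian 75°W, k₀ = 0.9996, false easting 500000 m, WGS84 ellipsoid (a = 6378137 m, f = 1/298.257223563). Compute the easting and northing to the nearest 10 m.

Zone 18 central meridian λ₀ = 6×18 − 183 = -75°; Δλ = +1.0469°.
Transverse Mercator on WGS84 with k₀ = 0.9996 gives E = 581000.622 m, N = 5099380.066 m.

E 581000 m, N 5099380 m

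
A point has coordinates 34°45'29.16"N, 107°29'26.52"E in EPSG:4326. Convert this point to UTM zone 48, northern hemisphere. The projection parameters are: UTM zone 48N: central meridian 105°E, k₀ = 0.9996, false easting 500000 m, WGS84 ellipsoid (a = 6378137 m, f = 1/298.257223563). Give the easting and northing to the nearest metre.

E 727973 m, N 3849044 m

Zone 48 central meridian λ₀ = 6×48 − 183 = 105°; Δλ = +2.4907°.
Transverse Mercator on WGS84 with k₀ = 0.9996 gives E = 727972.668 m, N = 3849043.826 m.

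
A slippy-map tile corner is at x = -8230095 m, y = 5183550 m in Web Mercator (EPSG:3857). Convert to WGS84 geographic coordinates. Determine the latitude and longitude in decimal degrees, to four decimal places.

R = 6378137 m. λ = x/R = -73.93220128°.
φ = 2·arctan(exp(y/R)) − 90° = 2·arctan(2.25400) − 90° = 42.15049772°.

lat 42.1505°, lon -73.9322°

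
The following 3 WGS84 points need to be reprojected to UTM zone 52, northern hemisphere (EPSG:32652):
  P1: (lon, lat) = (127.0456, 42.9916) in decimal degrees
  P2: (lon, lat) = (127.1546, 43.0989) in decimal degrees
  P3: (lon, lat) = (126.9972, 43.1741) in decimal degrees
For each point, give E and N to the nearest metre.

P1: E 340676 m, N 4761735 m; P2: E 349824 m, N 4773450 m; P3: E 337215 m, N 4782096 m

UTM zone 52N: λ₀ = 129°, k₀ = 0.9996.
P1 (42.9916°, 127.0456°) → (340676.161, 4761735.285) m.
P2 (43.0989°, 127.1546°) → (349824.192, 4773450.298) m.
P3 (43.1741°, 126.9972°) → (337214.565, 4782095.692) m.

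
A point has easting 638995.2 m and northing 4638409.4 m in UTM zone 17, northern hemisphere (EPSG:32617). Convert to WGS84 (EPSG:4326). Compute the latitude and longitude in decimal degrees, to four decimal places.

lat 41.8854°, lon -79.3247°

Zone 17N: λ₀ = -81°, k₀ = 0.9996, false easting 500000 m.
Meridian distance M = (N − FN)/k₀ = 4640265.5 m.
Inverse transverse Mercator on WGS84 gives φ = 41.88540044°, λ = -79.32470015°.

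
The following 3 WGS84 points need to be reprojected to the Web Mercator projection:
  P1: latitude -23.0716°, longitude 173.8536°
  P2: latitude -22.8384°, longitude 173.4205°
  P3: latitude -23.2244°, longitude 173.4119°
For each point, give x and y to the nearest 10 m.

Web Mercator: x = R·λ, y = R·ln tan(π/4+φ/2), R = 6378137 m.
P1 (-23.0716°, 173.8536°) → (19353294.225, -2640679.746) m.
P2 (-22.8384°, 173.4205°) → (19305081.753, -2612487.514) m.
P3 (-23.2244°, 173.4119°) → (19304124.405, -2659178.674) m.

P1: x 19353290 m, y -2640680 m; P2: x 19305080 m, y -2612490 m; P3: x 19304120 m, y -2659180 m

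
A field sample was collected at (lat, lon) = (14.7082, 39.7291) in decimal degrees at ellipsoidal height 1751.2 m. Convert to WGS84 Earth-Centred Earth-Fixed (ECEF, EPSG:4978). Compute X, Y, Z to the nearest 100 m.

WGS84: a = 6378137 m, e² = 0.006694380; N(φ) = a/√(1−e²sin²φ) = 6379513.663 m.
X = (N+h)·cosφ·cosλ = 4746854.079 m; Y = (N+h)·cosφ·sinλ = 3944988.509 m; Z = (N(1−e²)+h)·sinφ = 1609336.889 m.

X 4746900 m, Y 3945000 m, Z 1609300 m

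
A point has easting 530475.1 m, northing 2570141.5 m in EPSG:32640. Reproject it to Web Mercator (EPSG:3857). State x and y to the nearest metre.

x 6378373 m, y 2661093 m

Unproject from UTM 40N (λ₀ = 57°) → φ = 23.24020000°, λ = 57.29790043°.
Web Mercator (R = 6378137 m): x = 6378373.100 m, y = 2661092.726 m.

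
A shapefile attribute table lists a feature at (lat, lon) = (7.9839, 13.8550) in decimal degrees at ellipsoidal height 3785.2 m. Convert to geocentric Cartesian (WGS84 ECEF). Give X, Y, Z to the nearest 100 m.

WGS84: a = 6378137 m, e² = 0.006694380; N(φ) = a/√(1−e²sin²φ) = 6378548.897 m.
X = (N+h)·cosφ·cosλ = 6136575.998 m; Y = (N+h)·cosφ·sinλ = 1513535.189 m; Z = (N(1−e²)+h)·sinφ = 880542.354 m.

X 6136600 m, Y 1513500 m, Z 880500 m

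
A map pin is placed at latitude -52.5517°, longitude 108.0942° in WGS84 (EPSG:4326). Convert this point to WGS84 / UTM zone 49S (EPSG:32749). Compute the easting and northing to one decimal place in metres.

E 302998.8 m, N 4173629.8 m

Zone 49 central meridian λ₀ = 6×49 − 183 = 111°; Δλ = -2.9058°.
Transverse Mercator on WGS84 with k₀ = 0.9996 gives E = 302998.805 m, N = 4173629.806 m.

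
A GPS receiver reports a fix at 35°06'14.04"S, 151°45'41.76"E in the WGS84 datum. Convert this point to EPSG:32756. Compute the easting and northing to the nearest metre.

Zone 56 central meridian λ₀ = 6×56 − 183 = 153°; Δλ = -1.2384°.
Transverse Mercator on WGS84 with k₀ = 0.9996 gives E = 387133.979 m, N = 6114733.225 m.

E 387134 m, N 6114733 m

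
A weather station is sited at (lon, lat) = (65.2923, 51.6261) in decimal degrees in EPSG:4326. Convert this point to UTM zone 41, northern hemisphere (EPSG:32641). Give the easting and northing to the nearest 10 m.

E 658670 m, N 5721940 m

Zone 41 central meridian λ₀ = 6×41 − 183 = 63°; Δλ = +2.2923°.
Transverse Mercator on WGS84 with k₀ = 0.9996 gives E = 658665.662 m, N = 5721942.221 m.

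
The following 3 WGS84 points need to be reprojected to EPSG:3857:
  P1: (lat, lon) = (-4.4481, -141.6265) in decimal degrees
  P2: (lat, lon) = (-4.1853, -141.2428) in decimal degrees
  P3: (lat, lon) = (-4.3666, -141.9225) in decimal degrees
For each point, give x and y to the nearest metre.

P1: x -15765790 m, y -495658 m; P2: x -15723077 m, y -466320 m; P3: x -15798740 m, y -486559 m

Web Mercator: x = R·λ, y = R·ln tan(π/4+φ/2), R = 6378137 m.
P1 (-4.4481°, -141.6265°) → (-15765789.863, -495658.369) m.
P2 (-4.1853°, -141.2428°) → (-15723076.574, -466320.356) m.
P3 (-4.3666°, -141.9225°) → (-15798740.432, -486558.922) m.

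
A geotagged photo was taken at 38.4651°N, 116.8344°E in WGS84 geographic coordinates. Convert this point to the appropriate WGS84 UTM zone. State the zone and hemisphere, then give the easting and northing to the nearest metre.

Longitude 116.8344° lies in the 6° band [114°, 120°), giving zone 50; latitude is north of the equator, so 50N.
Zone 50 central meridian λ₀ = 6×50 − 183 = 117°; Δλ = -0.1656°.
Transverse Mercator on WGS84 with k₀ = 0.9996 gives E = 485553.063 m, N = 4257433.867 m.

Zone 50N: E 485553 m, N 4257434 m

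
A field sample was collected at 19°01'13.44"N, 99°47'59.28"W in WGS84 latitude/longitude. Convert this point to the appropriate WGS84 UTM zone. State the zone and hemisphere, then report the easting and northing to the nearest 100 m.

Longitude -99.7998° lies in the 6° band [-102°, -96°), giving zone 14; latitude is north of the equator, so 14N.
Zone 14 central meridian λ₀ = 6×14 − 183 = -99°; Δλ = -0.7998°.
Transverse Mercator on WGS84 with k₀ = 0.9996 gives E = 415829.232 m, N = 2103276.139 m.

Zone 14N: E 415800 m, N 2103300 m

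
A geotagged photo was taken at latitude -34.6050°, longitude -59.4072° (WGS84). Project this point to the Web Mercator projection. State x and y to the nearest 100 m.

x -6613200 m, y -4110300 m

Web Mercator is spherical with R = a = 6378137 m.
x = R·λ = 6378137 × -1.036851239 = -6613179.253 m.
y = R·ln tan(π/4 + φ/2) = 6378137 × -0.644440680 = -4110330.945 m.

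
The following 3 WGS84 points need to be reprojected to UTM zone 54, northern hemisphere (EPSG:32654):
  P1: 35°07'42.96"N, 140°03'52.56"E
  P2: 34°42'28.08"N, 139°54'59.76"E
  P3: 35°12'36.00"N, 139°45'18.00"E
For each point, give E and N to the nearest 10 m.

P1: E 414780 m, N 3887700 m; P2: E 400790 m, N 3841170 m; P3: E 386680 m, N 3897040 m

UTM zone 54N: λ₀ = 141°, k₀ = 0.9996.
P1 (35.1286°, 140.0646°) → (414775.671, 3887704.791) m.
P2 (34.7078°, 139.9166°) → (400785.708, 3841174.112) m.
P3 (35.2100°, 139.7550°) → (386679.691, 3897041.608) m.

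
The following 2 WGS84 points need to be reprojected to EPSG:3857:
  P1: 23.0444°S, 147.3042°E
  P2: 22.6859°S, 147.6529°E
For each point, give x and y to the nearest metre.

P1: x 16397829 m, y -2637389 m; P2: x 16436646 m, y -2594077 m

Web Mercator: x = R·λ, y = R·ln tan(π/4+φ/2), R = 6378137 m.
P1 (-23.0444°, 147.3042°) → (16397828.536, -2637388.950) m.
P2 (-22.6859°, 147.6529°) → (16436645.642, -2594077.493) m.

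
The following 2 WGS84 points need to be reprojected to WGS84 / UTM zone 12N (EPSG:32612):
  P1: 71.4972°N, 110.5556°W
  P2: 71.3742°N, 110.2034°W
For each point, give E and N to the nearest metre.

P1: E 515741 m, N 7932909 m; P2: E 528396 m, N 7919319 m

UTM zone 12N: λ₀ = -111°, k₀ = 0.9996.
P1 (71.4972°, -110.5556°) → (515740.522, 7932908.744) m.
P2 (71.3742°, -110.2034°) → (528395.655, 7919319.112) m.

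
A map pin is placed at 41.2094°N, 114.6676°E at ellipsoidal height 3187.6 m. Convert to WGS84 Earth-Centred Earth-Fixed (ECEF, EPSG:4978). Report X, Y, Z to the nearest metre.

WGS84: a = 6378137 m, e² = 0.006694380; N(φ) = a/√(1−e²sin²φ) = 6387423.372 m.
X = (N+h)·cosφ·cosλ = -2006509.384 m; Y = (N+h)·cosφ·sinλ = 4368970.395 m; Z = (N(1−e²)+h)·sinφ = 4182046.170 m.

X -2006509 m, Y 4368970 m, Z 4182046 m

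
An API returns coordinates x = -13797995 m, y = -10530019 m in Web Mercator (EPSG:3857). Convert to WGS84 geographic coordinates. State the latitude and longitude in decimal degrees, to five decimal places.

lat -68.27770°, lon -123.94950°

R = 6378137 m. λ = x/R = -123.94949799°.
φ = 2·arctan(exp(y/R)) − 90° = 2·arctan(0.19187) − 90° = -68.27770006°.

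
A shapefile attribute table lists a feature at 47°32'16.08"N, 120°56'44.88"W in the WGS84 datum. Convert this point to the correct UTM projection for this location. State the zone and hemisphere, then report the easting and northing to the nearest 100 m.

Zone 10N: E 654600 m, N 5267000 m

Longitude -120.9458° lies in the 6° band [-126°, -120°), giving zone 10; latitude is north of the equator, so 10N.
Zone 10 central meridian λ₀ = 6×10 − 183 = -123°; Δλ = +2.0542°.
Transverse Mercator on WGS84 with k₀ = 0.9996 gives E = 654594.879 m, N = 5266975.572 m.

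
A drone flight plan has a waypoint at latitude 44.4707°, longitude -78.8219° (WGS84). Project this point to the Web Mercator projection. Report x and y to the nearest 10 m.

Web Mercator is spherical with R = a = 6378137 m.
x = R·λ = 6378137 × -1.375701678 = -8774413.771 m.
y = R·ln tan(π/4 + φ/2) = 6378137 × 0.868368835 = 5538575.399 m.

x -8774410 m, y 5538580 m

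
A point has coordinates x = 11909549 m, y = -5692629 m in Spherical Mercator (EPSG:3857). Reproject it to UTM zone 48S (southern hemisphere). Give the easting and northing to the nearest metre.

Web Mercator inverse (R = 6378137 m) → φ = -45.44989805°, λ = 106.98529894°.
UTM 48S forward: E = 655242.115 m, N = 4965152.582 m.

E 655242 m, N 4965153 m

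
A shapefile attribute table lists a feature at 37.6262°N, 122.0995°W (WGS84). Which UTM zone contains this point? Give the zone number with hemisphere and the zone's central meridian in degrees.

Zone 10N, central meridian -123°

UTM zone = ⌊(λ + 180)/6⌋ + 1; -122.0995° ∈ [-126°, -120°) → zone 10.
Hemisphere: N (φ ≥ 0).
Central meridian λ₀ = 6×10 − 183 = -123°.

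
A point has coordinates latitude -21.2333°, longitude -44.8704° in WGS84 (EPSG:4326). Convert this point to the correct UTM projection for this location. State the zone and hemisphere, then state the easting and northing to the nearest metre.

Zone 23S: E 513448 m, N 7652027 m

Longitude -44.8704° lies in the 6° band [-48°, -42°), giving zone 23; latitude is south of the equator, so 23S.
Zone 23 central meridian λ₀ = 6×23 − 183 = -45°; Δλ = +0.1296°.
Transverse Mercator on WGS84 with k₀ = 0.9996 gives E = 513448.142 m, N = 7652026.548 m.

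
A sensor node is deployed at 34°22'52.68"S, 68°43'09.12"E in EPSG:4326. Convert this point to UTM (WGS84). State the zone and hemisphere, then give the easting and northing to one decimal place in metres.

Zone 42S: E 474185.1 m, N 6195529.2 m

Longitude 68.7192° lies in the 6° band [66°, 72°), giving zone 42; latitude is south of the equator, so 42S.
Zone 42 central meridian λ₀ = 6×42 − 183 = 69°; Δλ = -0.2808°.
Transverse Mercator on WGS84 with k₀ = 0.9996 gives E = 474185.129 m, N = 6195529.198 m.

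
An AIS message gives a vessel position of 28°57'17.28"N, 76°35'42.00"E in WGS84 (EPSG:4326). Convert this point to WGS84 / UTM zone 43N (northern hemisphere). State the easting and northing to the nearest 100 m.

Zone 43 central meridian λ₀ = 6×43 − 183 = 75°; Δλ = +1.5950°.
Transverse Mercator on WGS84 with k₀ = 0.9996 gives E = 655431.173 m, N = 3204025.400 m.

E 655400 m, N 3204000 m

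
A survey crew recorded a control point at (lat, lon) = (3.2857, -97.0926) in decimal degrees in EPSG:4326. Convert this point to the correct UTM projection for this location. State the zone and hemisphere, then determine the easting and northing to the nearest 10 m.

Longitude -97.0926° lies in the 6° band [-102°, -96°), giving zone 14; latitude is north of the equator, so 14N.
Zone 14 central meridian λ₀ = 6×14 − 183 = -99°; Δλ = +1.9074°.
Transverse Mercator on WGS84 with k₀ = 0.9996 gives E = 711938.450 m, N = 363374.817 m.

Zone 14N: E 711940 m, N 363370 m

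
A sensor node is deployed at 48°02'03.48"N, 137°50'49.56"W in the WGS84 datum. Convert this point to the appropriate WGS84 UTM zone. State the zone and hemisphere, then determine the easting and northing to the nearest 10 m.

Zone 8N: E 287770 m, N 5324030 m

Longitude -137.8471° lies in the 6° band [-138°, -132°), giving zone 8; latitude is north of the equator, so 8N.
Zone 8 central meridian λ₀ = 6×8 − 183 = -135°; Δλ = -2.8471°.
Transverse Mercator on WGS84 with k₀ = 0.9996 gives E = 287769.111 m, N = 5324034.797 m.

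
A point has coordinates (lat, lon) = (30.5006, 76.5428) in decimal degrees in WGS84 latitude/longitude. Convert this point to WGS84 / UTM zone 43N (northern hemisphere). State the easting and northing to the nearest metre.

E 648056 m, N 3375270 m

Zone 43 central meridian λ₀ = 6×43 − 183 = 75°; Δλ = +1.5428°.
Transverse Mercator on WGS84 with k₀ = 0.9996 gives E = 648055.733 m, N = 3375269.876 m.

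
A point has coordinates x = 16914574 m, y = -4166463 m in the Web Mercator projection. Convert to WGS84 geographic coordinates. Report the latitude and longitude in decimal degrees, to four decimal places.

lat -35.0190°, lon 151.9462°

R = 6378137 m. λ = x/R = 151.94620349°.
φ = 2·arctan(exp(y/R)) − 90° = 2·arctan(0.52036) − 90° = -35.01899656°.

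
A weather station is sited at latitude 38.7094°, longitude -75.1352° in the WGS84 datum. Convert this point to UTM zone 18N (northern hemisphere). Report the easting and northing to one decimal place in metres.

E 488245.1 m, N 4284537.9 m

Zone 18 central meridian λ₀ = 6×18 − 183 = -75°; Δλ = -0.1352°.
Transverse Mercator on WGS84 with k₀ = 0.9996 gives E = 488245.055 m, N = 4284537.867 m.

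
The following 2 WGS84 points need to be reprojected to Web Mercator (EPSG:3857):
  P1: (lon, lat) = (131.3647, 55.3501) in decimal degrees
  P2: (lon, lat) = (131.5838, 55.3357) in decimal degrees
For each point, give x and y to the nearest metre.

Web Mercator: x = R·λ, y = R·ln tan(π/4+φ/2), R = 6378137 m.
P1 (55.3501°, 131.3647°) → (14623451.512, 7430112.021) m.
P2 (55.3357°, 131.5838°) → (14647841.613, 7427293.131) m.

P1: x 14623452 m, y 7430112 m; P2: x 14647842 m, y 7427293 m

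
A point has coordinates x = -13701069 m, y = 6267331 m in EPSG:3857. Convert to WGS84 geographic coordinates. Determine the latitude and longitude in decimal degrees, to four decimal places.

lat 48.9556°, lon -123.0788°

R = 6378137 m. λ = x/R = -123.07879691°.
φ = 2·arctan(exp(y/R)) − 90° = 2·arctan(2.67147) − 90° = 48.95560001°.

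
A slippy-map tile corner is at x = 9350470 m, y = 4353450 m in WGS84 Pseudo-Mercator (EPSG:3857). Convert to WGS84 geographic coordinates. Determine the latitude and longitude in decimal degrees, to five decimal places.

R = 6378137 m. λ = x/R = 83.99670115°.
φ = 2·arctan(exp(y/R)) − 90° = 2·arctan(1.97893) − 90° = 36.38299736°.

lat 36.38300°, lon 83.99670°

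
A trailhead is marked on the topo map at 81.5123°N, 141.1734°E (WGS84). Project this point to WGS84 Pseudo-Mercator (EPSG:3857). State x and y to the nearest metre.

x 15715351 m, y 16589056 m

Web Mercator is spherical with R = a = 6378137 m.
x = R·λ = 6378137 × 2.463940646 = 15715351.002 m.
y = R·ln tan(π/4 + φ/2) = 6378137 × 2.600924998 = 16589055.962 m.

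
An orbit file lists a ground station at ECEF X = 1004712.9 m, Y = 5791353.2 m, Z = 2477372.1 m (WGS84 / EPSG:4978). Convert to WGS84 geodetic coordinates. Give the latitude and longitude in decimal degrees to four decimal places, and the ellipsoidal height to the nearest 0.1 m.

lat 22.9922°, lon 80.1580°, h 3706.9 m

λ = atan2(Y, X) = 80.15799995°; p = √(X²+Y²) = 5877858.4 m.
Bowring's method on WGS84 (a = 6378137 m, b = 6356752.314 m) gives φ = 22.99220007°, h = 3706.859 m.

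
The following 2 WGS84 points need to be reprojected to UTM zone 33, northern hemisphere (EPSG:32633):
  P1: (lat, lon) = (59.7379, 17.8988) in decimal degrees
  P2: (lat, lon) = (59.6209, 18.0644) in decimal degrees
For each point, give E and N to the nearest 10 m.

P1: E 662930 m, N 6625780 m; P2: E 672840 m, N 6613180 m

UTM zone 33N: λ₀ = 15°, k₀ = 0.9996.
P1 (59.7379°, 17.8988°) → (662931.369, 6625783.425) m.
P2 (59.6209°, 18.0644°) → (672836.605, 6613181.729) m.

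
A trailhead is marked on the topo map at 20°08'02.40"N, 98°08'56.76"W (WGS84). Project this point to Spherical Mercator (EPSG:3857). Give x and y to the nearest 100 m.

Web Mercator is spherical with R = a = 6378137 m.
x = R·λ = 6378137 × -1.713024953 = -10925907.834 m.
y = R·ln tan(π/4 + φ/2) = 6378137 × 0.358868403 = 2288911.841 m.

x -10925900 m, y 2288900 m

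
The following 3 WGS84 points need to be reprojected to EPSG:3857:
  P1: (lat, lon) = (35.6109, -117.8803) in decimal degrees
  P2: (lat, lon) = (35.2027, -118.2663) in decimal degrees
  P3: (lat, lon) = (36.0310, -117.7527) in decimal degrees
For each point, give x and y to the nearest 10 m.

P1: x -13122370 m, y 4247210 m; P2: x -13165340 m, y 4191460 m; P3: x -13108170 m, y 4304890 m

Web Mercator: x = R·λ, y = R·ln tan(π/4+φ/2), R = 6378137 m.
P1 (35.6109°, -117.8803°) → (-13122374.971, 4247213.052) m.
P2 (35.2027°, -118.2663°) → (-13165344.294, 4191461.497) m.
P3 (36.0310°, -117.7527°) → (-13108170.604, 4304887.763) m.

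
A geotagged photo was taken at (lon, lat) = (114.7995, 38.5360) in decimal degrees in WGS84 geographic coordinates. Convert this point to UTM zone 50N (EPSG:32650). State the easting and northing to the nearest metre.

Zone 50 central meridian λ₀ = 6×50 − 183 = 117°; Δλ = -2.2005°.
Transverse Mercator on WGS84 with k₀ = 0.9996 gives E = 308205.964 m, N = 4267583.231 m.

E 308206 m, N 4267583 m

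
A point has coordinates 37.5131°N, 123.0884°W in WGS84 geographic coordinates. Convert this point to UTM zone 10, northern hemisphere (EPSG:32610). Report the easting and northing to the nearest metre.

Zone 10 central meridian λ₀ = 6×10 − 183 = -123°; Δλ = -0.0884°.
Transverse Mercator on WGS84 with k₀ = 0.9996 gives E = 492187.682 m, N = 4151798.362 m.

E 492188 m, N 4151798 m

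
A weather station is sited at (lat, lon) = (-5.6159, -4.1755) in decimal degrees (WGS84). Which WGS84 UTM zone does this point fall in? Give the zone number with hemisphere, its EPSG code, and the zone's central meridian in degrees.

UTM zone = ⌊(λ + 180)/6⌋ + 1; -4.1755° ∈ [-6°, 0°) → zone 30.
Hemisphere: S (φ < 0).
Central meridian λ₀ = 6×30 − 183 = -3°.
EPSG code: 32730.

Zone 30S (EPSG:32730), central meridian -3°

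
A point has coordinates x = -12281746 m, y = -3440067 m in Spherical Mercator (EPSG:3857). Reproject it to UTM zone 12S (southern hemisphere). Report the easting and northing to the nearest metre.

Web Mercator inverse (R = 6378137 m) → φ = -29.50490163°, λ = -110.32880147°.
UTM 12S forward: E = 565055.233 m, N = 6735885.829 m.

E 565055 m, N 6735886 m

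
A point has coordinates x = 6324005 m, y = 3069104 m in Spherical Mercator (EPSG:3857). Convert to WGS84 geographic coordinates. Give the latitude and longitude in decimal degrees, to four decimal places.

lat 26.5640°, lon 56.8095°

R = 6378137 m. λ = x/R = 56.80950348°.
φ = 2·arctan(exp(y/R)) − 90° = 2·arctan(1.61800) − 90° = 26.56399905°.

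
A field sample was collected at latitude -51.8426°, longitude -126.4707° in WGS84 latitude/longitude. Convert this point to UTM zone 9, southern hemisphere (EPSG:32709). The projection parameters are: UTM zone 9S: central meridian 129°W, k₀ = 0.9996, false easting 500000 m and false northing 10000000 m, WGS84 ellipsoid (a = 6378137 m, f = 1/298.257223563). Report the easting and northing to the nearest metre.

E 674233 m, N 4253443 m

Zone 9 central meridian λ₀ = 6×9 − 183 = -129°; Δλ = +2.5293°.
Transverse Mercator on WGS84 with k₀ = 0.9996 gives E = 674232.797 m, N = 4253443.206 m.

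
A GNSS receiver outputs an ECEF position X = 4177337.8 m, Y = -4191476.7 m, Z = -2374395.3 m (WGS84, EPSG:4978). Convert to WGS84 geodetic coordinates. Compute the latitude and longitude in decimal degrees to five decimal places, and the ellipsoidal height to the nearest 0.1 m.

λ = atan2(Y, X) = -45.09679968°; p = √(X²+Y²) = 5917653.9 m.
Bowring's method on WGS84 (a = 6378137 m, b = 6356752.314 m) gives φ = -21.99589997°, h = 1076.919 m.

lat -21.99590°, lon -45.09680°, h 1076.9 m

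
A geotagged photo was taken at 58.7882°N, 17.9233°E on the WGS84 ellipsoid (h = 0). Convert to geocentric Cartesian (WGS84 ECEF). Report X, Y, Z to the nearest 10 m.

X 3152500 m, Y 1019640 m, Z 5431750 m

WGS84: a = 6378137 m, e² = 0.006694380; N(φ) = a/√(1−e²sin²φ) = 6393810.522 m.
X = (N+h)·cosφ·cosλ = 3152496.511 m; Y = (N+h)·cosφ·sinλ = 1019644.557 m; Z = (N(1−e²)+h)·sinφ = 5431747.509 m.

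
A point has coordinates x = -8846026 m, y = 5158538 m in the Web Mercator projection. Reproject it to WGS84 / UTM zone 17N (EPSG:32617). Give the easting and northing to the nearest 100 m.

Web Mercator inverse (R = 6378137 m) → φ = 41.98369936°, λ = -79.46520360°.
UTM 17N forward: E = 627142.250 m, N = 4649105.630 m.

E 627100 m, N 4649100 m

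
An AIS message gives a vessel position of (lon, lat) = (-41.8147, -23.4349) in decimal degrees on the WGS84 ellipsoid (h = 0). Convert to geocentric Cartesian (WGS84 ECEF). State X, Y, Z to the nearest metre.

WGS84: a = 6378137 m, e² = 0.006694380; N(φ) = a/√(1−e²sin²φ) = 6381516.445 m.
X = (N+h)·cosφ·cosλ = 4363851.058 m; Y = (N+h)·cosφ·sinλ = -3903748.259 m; Z = (N(1−e²)+h)·sinφ = -2520982.583 m.

X 4363851 m, Y -3903748 m, Z -2520983 m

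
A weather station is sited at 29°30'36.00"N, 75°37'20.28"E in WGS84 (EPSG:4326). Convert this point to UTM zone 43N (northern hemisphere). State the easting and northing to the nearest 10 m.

E 560310 m, N 3264650 m

Zone 43 central meridian λ₀ = 6×43 − 183 = 75°; Δλ = +0.6223°.
Transverse Mercator on WGS84 with k₀ = 0.9996 gives E = 560312.671 m, N = 3264652.737 m.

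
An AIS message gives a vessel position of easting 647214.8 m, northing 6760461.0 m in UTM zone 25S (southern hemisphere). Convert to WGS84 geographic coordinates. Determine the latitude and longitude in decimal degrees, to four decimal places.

Zone 25S: λ₀ = -33°, k₀ = 0.9996, false easting 500000 m, false northing 10000000 m.
Meridian distance M = (N − FN)/k₀ = -3240835.3 m.
Inverse transverse Mercator on WGS84 gives φ = -29.27619985°, λ = -31.48459987°.

lat -29.2762°, lon -31.4846°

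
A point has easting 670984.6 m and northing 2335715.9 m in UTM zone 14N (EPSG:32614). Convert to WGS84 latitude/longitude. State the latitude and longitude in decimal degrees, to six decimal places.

lat 21.114600°, lon -97.353700°

Zone 14N: λ₀ = -99°, k₀ = 0.9996, false easting 500000 m.
Meridian distance M = (N − FN)/k₀ = 2336650.6 m.
Inverse transverse Mercator on WGS84 gives φ = 21.11460002°, λ = -97.35370006°.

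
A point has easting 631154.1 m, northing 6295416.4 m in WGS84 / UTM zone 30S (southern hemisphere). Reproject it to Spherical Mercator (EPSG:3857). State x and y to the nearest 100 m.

Unproject from UTM 30S (λ₀ = -3°) → φ = -33.47269972°, λ = -1.58849983°.
Web Mercator (R = 6378137 m): x = -176830.992 m, y = -3958216.345 m.

x -176800 m, y -3958200 m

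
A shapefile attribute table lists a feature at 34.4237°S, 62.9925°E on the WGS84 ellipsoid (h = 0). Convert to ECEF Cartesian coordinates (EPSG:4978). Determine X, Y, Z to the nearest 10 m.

X 2391710 m, Y 4692470 m, Z -3585310 m

WGS84: a = 6378137 m, e² = 0.006694380; N(φ) = a/√(1−e²sin²φ) = 6384970.487 m.
X = (N+h)·cosφ·cosλ = 2391706.296 m; Y = (N+h)·cosφ·sinλ = 4692469.309 m; Z = (N(1−e²)+h)·sinφ = -3585313.333 m.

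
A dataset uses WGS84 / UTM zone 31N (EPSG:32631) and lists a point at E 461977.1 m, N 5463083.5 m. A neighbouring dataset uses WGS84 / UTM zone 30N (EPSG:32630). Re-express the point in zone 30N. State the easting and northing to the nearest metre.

UTM 31N → geographic: φ = 49.31930010°, λ = 2.47679961°.
UTM 30N (λ₀ = -3°) forward: E = 897928.838 m, N = 5477395.146 m.

E 897929 m, N 5477395 m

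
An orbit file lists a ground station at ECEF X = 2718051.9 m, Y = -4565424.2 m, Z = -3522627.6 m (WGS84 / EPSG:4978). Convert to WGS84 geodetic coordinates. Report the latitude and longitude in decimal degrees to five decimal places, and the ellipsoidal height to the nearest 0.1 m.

λ = atan2(Y, X) = -59.23229993°; p = √(X²+Y²) = 5313276.2 m.
Bowring's method on WGS84 (a = 6378137 m, b = 6356752.314 m) gives φ = -33.72119971°, h = 3351.466 m.

lat -33.72120°, lon -59.23230°, h 3351.5 m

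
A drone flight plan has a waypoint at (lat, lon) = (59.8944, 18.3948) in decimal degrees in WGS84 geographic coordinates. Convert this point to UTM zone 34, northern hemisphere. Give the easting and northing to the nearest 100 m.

E 354300 m, N 6642500 m

Zone 34 central meridian λ₀ = 6×34 − 183 = 21°; Δλ = -2.6052°.
Transverse Mercator on WGS84 with k₀ = 0.9996 gives E = 354250.083 m, N = 6642518.179 m.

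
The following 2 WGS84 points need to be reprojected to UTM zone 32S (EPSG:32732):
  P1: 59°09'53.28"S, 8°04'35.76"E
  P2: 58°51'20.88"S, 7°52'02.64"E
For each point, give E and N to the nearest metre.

UTM zone 32S: λ₀ = 9°, k₀ = 0.9996.
P1 (-59.1648°, 8.0766°) → (447203.346, 3441231.855) m.
P2 (-58.8558°, 7.8674°) → (434659.633, 3475451.797) m.

P1: E 447203 m, N 3441232 m; P2: E 434660 m, N 3475452 m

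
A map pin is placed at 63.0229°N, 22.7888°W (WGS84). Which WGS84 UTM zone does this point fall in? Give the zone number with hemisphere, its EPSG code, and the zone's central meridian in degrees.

Zone 27N (EPSG:32627), central meridian -21°

UTM zone = ⌊(λ + 180)/6⌋ + 1; -22.7888° ∈ [-24°, -18°) → zone 27.
Hemisphere: N (φ ≥ 0).
Central meridian λ₀ = 6×27 − 183 = -21°.
EPSG code: 32627.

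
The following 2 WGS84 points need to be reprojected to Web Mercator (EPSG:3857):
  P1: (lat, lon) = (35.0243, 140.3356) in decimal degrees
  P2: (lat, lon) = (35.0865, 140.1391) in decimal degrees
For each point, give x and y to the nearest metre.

Web Mercator: x = R·λ, y = R·ln tan(π/4+φ/2), R = 6378137 m.
P1 (35.0243°, 140.3356°) → (15622087.532, 4167183.908) m.
P2 (35.0865°, 140.1391°) → (15600213.252, 4175642.371) m.

P1: x 15622088 m, y 4167184 m; P2: x 15600213 m, y 4175642 m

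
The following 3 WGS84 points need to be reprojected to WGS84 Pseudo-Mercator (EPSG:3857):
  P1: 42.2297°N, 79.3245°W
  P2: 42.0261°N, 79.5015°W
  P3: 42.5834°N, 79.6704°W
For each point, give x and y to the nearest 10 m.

P1: x -8830360 m, y 5195450 m; P2: x -8850070 m, y 5164890 m; P3: x -8868870 m, y 5248770 m

Web Mercator: x = R·λ, y = R·ln tan(π/4+φ/2), R = 6378137 m.
P1 (42.2297°, -79.3245°) → (-8830362.947, 5195449.734) m.
P2 (42.0261°, -79.5015°) → (-8850066.497, 5164889.900) m.
P3 (42.5834°, -79.6704°) → (-8868868.359, 5248774.532) m.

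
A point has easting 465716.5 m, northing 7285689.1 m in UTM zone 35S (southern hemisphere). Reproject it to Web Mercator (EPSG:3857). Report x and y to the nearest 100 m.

Unproject from UTM 35S (λ₀ = 27°) → φ = -24.54230004°, λ = 26.66150018°.
Web Mercator (R = 6378137 m): x = 2967944.624 m, y = -2819630.351 m.

x 2967900 m, y -2819600 m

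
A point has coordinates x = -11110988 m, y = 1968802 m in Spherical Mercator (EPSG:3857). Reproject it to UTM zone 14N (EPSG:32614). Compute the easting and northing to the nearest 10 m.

E 413790 m, N 1925280 m

Web Mercator inverse (R = 6378137 m) → φ = 17.41169597°, λ = -99.81170342°.
UTM 14N forward: E = 413788.139 m, N = 1925282.569 m.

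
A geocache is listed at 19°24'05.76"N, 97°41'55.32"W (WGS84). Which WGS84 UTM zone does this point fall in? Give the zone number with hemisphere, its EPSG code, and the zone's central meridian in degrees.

UTM zone = ⌊(λ + 180)/6⌋ + 1; -97.6987° ∈ [-102°, -96°) → zone 14.
Hemisphere: N (φ ≥ 0).
Central meridian λ₀ = 6×14 − 183 = -99°.
EPSG code: 32614.

Zone 14N (EPSG:32614), central meridian -99°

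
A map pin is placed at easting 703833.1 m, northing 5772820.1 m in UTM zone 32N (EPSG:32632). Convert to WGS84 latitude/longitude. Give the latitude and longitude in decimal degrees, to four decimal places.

Zone 32N: λ₀ = 9°, k₀ = 0.9996, false easting 500000 m.
Meridian distance M = (N − FN)/k₀ = 5775130.2 m.
Inverse transverse Mercator on WGS84 gives φ = 52.06840014°, λ = 11.97400011°.

lat 52.0684°, lon 11.9740°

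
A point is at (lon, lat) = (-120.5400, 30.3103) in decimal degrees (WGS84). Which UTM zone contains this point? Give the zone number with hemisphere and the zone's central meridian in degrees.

Zone 10N, central meridian -123°

UTM zone = ⌊(λ + 180)/6⌋ + 1; -120.5400° ∈ [-126°, -120°) → zone 10.
Hemisphere: N (φ ≥ 0).
Central meridian λ₀ = 6×10 − 183 = -123°.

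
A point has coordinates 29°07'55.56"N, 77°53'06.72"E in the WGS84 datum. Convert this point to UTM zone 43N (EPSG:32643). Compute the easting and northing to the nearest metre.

E 780723 m, N 3226064 m

Zone 43 central meridian λ₀ = 6×43 − 183 = 75°; Δλ = +2.8852°.
Transverse Mercator on WGS84 with k₀ = 0.9996 gives E = 780723.091 m, N = 3226064.083 m.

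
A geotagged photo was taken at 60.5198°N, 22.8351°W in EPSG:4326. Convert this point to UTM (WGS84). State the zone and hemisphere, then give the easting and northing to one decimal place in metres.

Longitude -22.8351° lies in the 6° band [-24°, -18°), giving zone 27; latitude is north of the equator, so 27N.
Zone 27 central meridian λ₀ = 6×27 − 183 = -21°; Δλ = -1.8351°.
Transverse Mercator on WGS84 with k₀ = 0.9996 gives E = 399261.196 m, N = 6710706.981 m.

Zone 27N: E 399261.2 m, N 6710707.0 m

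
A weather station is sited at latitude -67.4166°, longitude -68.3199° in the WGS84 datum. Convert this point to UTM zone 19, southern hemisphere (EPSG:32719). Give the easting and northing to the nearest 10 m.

E 529150 m, N 2522020 m

Zone 19 central meridian λ₀ = 6×19 − 183 = -69°; Δλ = +0.6801°.
Transverse Mercator on WGS84 with k₀ = 0.9996 gives E = 529145.303 m, N = 2522017.555 m.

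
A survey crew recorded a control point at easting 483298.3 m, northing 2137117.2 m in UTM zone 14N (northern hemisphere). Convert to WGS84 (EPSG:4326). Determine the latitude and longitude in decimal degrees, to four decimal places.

lat 19.3279°, lon -99.1590°

Zone 14N: λ₀ = -99°, k₀ = 0.9996, false easting 500000 m.
Meridian distance M = (N − FN)/k₀ = 2137972.4 m.
Inverse transverse Mercator on WGS84 gives φ = 19.32790019°, λ = -99.15900002°.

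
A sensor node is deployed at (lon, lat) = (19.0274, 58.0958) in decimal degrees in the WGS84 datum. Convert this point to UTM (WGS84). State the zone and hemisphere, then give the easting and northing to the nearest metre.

Zone 34N: E 383723 m, N 6441075 m

Longitude 19.0274° lies in the 6° band [18°, 24°), giving zone 34; latitude is north of the equator, so 34N.
Zone 34 central meridian λ₀ = 6×34 − 183 = 21°; Δλ = -1.9726°.
Transverse Mercator on WGS84 with k₀ = 0.9996 gives E = 383722.876 m, N = 6441075.450 m.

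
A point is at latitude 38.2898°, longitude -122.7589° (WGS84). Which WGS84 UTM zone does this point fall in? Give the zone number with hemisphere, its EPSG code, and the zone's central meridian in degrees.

Zone 10N (EPSG:32610), central meridian -123°

UTM zone = ⌊(λ + 180)/6⌋ + 1; -122.7589° ∈ [-126°, -120°) → zone 10.
Hemisphere: N (φ ≥ 0).
Central meridian λ₀ = 6×10 − 183 = -123°.
EPSG code: 32610.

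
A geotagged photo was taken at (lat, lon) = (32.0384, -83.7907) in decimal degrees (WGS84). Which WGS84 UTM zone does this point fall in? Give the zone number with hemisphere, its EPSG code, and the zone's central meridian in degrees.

Zone 17N (EPSG:32617), central meridian -81°

UTM zone = ⌊(λ + 180)/6⌋ + 1; -83.7907° ∈ [-84°, -78°) → zone 17.
Hemisphere: N (φ ≥ 0).
Central meridian λ₀ = 6×17 − 183 = -81°.
EPSG code: 32617.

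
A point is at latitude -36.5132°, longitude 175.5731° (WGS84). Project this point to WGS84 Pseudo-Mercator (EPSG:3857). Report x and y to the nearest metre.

Web Mercator is spherical with R = a = 6378137 m.
x = R·λ = 6378137 × 3.064328673 = 19544708.089 m.
y = R·ln tan(π/4 + φ/2) = 6378137 × -0.685383306 = -4371468.625 m.

x 19544708 m, y -4371469 m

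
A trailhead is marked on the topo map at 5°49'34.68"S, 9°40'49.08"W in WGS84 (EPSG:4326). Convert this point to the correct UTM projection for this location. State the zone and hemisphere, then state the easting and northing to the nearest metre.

Zone 29S: E 424686 m, N 9355951 m

Longitude -9.6803° lies in the 6° band [-12°, -6°), giving zone 29; latitude is south of the equator, so 29S.
Zone 29 central meridian λ₀ = 6×29 − 183 = -9°; Δλ = -0.6803°.
Transverse Mercator on WGS84 with k₀ = 0.9996 gives E = 424686.352 m, N = 9355951.158 m.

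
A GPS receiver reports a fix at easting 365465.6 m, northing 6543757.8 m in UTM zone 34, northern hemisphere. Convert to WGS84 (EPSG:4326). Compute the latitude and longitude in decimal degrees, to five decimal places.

Zone 34N: λ₀ = 21°, k₀ = 0.9996, false easting 500000 m.
Meridian distance M = (N − FN)/k₀ = 6546376.4 m.
Inverse transverse Mercator on WGS84 gives φ = 59.01209978°, λ = 18.65720066°.

lat 59.01210°, lon 18.65720°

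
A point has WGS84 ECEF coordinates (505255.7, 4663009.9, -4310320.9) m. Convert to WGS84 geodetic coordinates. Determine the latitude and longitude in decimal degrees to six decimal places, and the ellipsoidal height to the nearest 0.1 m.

λ = atan2(Y, X) = 83.81590037°; p = √(X²+Y²) = 4690303.3 m.
Bowring's method on WGS84 (a = 6378137 m, b = 6356752.314 m) gives φ = -42.77430048°, h = 1752.382 m.

lat -42.774300°, lon 83.815900°, h 1752.4 m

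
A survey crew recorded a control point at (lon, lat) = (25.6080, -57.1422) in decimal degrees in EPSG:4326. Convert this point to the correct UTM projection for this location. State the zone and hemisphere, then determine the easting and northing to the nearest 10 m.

Zone 35S: E 415770 m, N 3665930 m

Longitude 25.6080° lies in the 6° band [24°, 30°), giving zone 35; latitude is south of the equator, so 35S.
Zone 35 central meridian λ₀ = 6×35 − 183 = 27°; Δλ = -1.3920°.
Transverse Mercator on WGS84 with k₀ = 0.9996 gives E = 415765.148 m, N = 3665925.247 m.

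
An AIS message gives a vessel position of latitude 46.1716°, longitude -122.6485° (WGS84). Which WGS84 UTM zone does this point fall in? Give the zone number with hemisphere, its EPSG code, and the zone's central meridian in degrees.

Zone 10N (EPSG:32610), central meridian -123°

UTM zone = ⌊(λ + 180)/6⌋ + 1; -122.6485° ∈ [-126°, -120°) → zone 10.
Hemisphere: N (φ ≥ 0).
Central meridian λ₀ = 6×10 − 183 = -123°.
EPSG code: 32610.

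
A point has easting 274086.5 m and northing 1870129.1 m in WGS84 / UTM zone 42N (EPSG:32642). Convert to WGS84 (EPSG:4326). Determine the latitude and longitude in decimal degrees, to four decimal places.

Zone 42N: λ₀ = 69°, k₀ = 0.9996, false easting 500000 m.
Meridian distance M = (N − FN)/k₀ = 1870877.5 m.
Inverse transverse Mercator on WGS84 gives φ = 16.90379969°, λ = 66.87909983°.

lat 16.9038°, lon 66.8791°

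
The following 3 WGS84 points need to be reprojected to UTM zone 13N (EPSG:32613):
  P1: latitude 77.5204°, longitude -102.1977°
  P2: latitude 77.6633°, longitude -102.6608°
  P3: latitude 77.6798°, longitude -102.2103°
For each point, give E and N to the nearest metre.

UTM zone 13N: λ₀ = -105°, k₀ = 0.9996.
P1 (77.5204°, -102.1977°) → (567574.678, 8606460.729) m.
P2 (77.6633°, -102.6608°) → (555777.928, 8621906.638) m.
P3 (77.6798°, -102.2103°) → (566425.389, 8624215.717) m.

P1: E 567575 m, N 8606461 m; P2: E 555778 m, N 8621907 m; P3: E 566425 m, N 8624216 m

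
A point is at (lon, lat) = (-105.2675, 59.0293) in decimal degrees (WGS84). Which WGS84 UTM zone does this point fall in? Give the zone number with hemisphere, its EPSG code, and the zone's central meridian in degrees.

UTM zone = ⌊(λ + 180)/6⌋ + 1; -105.2675° ∈ [-108°, -102°) → zone 13.
Hemisphere: N (φ ≥ 0).
Central meridian λ₀ = 6×13 − 183 = -105°.
EPSG code: 32613.

Zone 13N (EPSG:32613), central meridian -105°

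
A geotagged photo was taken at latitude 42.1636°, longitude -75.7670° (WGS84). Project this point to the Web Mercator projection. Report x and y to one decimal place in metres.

Web Mercator is spherical with R = a = 6378137 m.
x = R·λ = 6378137 × -1.322383614 = -8434343.859 m.
y = R·ln tan(π/4 + φ/2) = 6378137 × 0.813014446 = 5185517.521 m.

x -8434343.9 m, y 5185517.5 m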